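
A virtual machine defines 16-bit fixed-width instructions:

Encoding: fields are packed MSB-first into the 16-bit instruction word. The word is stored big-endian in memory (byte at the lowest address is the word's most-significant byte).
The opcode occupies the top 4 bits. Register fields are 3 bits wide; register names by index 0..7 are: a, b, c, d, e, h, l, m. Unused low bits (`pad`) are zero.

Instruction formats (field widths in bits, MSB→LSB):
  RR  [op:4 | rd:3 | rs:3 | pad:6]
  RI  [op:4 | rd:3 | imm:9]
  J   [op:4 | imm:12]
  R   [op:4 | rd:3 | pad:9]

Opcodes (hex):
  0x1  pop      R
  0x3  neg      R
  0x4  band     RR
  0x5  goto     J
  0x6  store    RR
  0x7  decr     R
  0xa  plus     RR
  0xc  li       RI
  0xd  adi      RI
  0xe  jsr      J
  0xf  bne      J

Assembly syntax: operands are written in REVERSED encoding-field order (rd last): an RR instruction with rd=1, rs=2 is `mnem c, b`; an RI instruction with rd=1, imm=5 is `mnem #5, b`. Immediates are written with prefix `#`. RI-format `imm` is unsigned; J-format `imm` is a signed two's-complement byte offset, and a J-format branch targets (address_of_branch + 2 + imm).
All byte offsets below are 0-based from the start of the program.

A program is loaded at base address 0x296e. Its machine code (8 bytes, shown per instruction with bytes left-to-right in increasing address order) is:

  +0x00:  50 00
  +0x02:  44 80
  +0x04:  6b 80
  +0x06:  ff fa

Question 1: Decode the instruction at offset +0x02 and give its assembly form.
[02] 44 80 → 0x4480
  top 4b → 0x4 → band [RR]
  [11:9] rd=2 = c
  [8:6] rs=2 = c

band c, c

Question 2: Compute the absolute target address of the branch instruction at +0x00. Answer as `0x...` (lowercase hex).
0x2970

[00] 50 00 → 0x5000
  top 4b → 0x5 → goto [J]
  imm: (w>>0)&0xfff=0x0 → #0
  target = base 0x296e + off 0x00 + 2 + imm 0 = 0x2970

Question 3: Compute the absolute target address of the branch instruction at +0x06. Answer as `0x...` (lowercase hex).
[06] ff fa → 0xfffa
  opcode bits[15:12]=0xf: bne/J
  imm: (w>>0)&0xfff=0xffa (s12→-6) → #-6
  target = base 0x296e + off 0x06 + 2 + imm -6 = 0x2970

0x2970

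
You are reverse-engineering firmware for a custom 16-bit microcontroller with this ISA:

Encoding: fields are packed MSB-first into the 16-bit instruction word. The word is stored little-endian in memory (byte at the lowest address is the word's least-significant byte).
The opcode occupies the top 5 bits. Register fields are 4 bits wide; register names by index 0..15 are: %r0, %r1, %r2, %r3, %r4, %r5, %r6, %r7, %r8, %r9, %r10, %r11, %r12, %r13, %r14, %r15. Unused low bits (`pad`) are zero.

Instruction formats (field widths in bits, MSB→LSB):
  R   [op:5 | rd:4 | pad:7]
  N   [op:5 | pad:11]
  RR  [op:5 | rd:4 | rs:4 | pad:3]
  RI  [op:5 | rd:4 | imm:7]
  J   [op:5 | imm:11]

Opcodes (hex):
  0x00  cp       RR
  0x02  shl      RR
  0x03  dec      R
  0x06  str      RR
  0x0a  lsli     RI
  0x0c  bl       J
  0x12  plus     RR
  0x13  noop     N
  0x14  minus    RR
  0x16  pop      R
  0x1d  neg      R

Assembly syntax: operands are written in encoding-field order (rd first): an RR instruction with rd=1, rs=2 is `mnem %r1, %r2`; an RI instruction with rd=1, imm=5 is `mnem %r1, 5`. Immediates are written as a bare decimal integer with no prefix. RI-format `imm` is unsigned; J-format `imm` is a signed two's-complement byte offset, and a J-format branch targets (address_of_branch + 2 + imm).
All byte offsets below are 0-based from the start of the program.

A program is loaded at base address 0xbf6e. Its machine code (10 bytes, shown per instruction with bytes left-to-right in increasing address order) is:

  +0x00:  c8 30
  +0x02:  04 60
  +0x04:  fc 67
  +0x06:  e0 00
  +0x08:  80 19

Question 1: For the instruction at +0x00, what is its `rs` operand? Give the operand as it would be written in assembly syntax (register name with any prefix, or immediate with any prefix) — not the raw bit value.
off 0x00: read c8 30 as little → 0x30c8
  op=0x30c8>>11=0x6 ⇒ str (RR)
  [10:7] rd=1 = %r1
  [6:3] rs=9 = %r9

%r9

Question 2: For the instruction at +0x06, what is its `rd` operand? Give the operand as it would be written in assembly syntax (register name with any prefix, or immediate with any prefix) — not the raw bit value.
@+06  little-endian(e0 00) = 0x00e0
  op=0x00e0>>11=0x0 ⇒ cp (RR)
  rd@[10:7]=0x1 ⇒ %r1
  rs@[6:3]=0xc ⇒ %r12

%r1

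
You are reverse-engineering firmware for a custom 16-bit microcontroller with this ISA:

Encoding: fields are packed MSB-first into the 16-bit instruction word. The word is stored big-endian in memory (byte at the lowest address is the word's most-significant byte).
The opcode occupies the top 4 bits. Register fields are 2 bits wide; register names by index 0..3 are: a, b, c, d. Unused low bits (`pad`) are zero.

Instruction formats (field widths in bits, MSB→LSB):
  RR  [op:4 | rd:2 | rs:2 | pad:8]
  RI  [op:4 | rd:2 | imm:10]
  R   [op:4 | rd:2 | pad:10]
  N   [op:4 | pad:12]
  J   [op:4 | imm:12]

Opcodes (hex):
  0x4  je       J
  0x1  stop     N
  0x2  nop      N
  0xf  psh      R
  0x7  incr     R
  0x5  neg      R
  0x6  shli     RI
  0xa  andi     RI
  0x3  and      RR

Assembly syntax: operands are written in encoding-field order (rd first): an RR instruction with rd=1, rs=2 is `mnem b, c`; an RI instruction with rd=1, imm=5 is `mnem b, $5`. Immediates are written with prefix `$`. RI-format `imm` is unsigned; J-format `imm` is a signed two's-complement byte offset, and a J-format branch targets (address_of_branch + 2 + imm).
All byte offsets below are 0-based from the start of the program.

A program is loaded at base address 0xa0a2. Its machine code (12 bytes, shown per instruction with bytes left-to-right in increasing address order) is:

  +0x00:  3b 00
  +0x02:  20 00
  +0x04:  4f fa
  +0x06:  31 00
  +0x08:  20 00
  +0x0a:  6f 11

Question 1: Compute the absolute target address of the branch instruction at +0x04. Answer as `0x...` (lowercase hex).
0xa0a2

off 0x04: read 4f fa as big → 0x4ffa
  opcode bits[15:12]=0x4: je/J
  imm: (w>>0)&0xfff=0xffa (s12→-6) → $-6
  target = base 0xa0a2 + off 0x04 + 2 + imm -6 = 0xa0a2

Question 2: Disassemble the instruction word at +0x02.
[02] 20 00 → 0x2000
  opcode bits[15:12]=0x2: nop/N

nop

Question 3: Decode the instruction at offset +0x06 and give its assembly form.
and a, b

@+06  big-endian(31 00) = 0x3100
  op=0x3100>>12=0x3 ⇒ and (RR)
  rd@[11:10]=0x0 ⇒ a
  rs@[9:8]=0x1 ⇒ b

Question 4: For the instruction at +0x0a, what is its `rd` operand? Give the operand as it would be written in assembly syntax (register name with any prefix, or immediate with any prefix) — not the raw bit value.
d

off 0x0a: read 6f 11 as big → 0x6f11
  opcode bits[15:12]=0x6: shli/RI
  [11:10] rd=3 = d
  [9:0] imm=785 = $785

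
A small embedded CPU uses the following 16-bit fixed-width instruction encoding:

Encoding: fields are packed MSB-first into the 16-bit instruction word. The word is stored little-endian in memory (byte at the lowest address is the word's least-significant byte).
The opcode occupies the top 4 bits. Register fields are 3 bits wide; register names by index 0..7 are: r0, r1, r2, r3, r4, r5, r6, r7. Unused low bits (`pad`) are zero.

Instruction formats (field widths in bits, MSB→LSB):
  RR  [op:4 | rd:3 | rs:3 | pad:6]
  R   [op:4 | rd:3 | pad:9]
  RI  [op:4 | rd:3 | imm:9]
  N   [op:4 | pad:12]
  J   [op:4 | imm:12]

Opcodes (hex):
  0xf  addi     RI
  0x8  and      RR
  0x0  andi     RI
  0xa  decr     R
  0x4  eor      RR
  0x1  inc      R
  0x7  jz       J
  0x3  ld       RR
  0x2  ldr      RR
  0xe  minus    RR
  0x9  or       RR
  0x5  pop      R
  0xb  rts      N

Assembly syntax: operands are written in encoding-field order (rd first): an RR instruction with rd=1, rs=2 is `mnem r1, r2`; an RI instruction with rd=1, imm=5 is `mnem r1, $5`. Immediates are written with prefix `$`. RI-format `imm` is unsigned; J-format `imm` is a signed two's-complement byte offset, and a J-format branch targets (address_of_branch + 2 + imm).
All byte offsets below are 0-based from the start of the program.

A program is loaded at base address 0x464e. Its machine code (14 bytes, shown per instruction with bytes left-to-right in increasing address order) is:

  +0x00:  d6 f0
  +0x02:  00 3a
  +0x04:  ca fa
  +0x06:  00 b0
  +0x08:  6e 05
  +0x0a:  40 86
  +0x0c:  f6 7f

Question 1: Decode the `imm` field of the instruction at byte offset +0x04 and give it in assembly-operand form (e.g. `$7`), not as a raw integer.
$202

off 0x04: read ca fa as little → 0xfaca
  op=0xfaca>>12=0xf ⇒ addi (RI)
  rd@[11:9]=0x5 ⇒ r5
  imm@[8:0]=0xca ⇒ $202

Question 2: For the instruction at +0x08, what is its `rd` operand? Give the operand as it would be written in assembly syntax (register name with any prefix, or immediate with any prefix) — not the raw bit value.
r2

@+08  little-endian(6e 05) = 0x056e
  op=0x056e>>12=0x0 ⇒ andi (RI)
  rd@[11:9]=0x2 ⇒ r2
  imm@[8:0]=0x16e ⇒ $366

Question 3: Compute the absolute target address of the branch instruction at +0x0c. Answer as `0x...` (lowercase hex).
0x4652

+0x0c: f6 7f ⇒ word 0x7ff6 (little)
  opcode bits[15:12]=0x7: jz/J
  [11:0] imm=4086 (s12→-10) = $-10
  target = base 0x464e + off 0x0c + 2 + imm -10 = 0x4652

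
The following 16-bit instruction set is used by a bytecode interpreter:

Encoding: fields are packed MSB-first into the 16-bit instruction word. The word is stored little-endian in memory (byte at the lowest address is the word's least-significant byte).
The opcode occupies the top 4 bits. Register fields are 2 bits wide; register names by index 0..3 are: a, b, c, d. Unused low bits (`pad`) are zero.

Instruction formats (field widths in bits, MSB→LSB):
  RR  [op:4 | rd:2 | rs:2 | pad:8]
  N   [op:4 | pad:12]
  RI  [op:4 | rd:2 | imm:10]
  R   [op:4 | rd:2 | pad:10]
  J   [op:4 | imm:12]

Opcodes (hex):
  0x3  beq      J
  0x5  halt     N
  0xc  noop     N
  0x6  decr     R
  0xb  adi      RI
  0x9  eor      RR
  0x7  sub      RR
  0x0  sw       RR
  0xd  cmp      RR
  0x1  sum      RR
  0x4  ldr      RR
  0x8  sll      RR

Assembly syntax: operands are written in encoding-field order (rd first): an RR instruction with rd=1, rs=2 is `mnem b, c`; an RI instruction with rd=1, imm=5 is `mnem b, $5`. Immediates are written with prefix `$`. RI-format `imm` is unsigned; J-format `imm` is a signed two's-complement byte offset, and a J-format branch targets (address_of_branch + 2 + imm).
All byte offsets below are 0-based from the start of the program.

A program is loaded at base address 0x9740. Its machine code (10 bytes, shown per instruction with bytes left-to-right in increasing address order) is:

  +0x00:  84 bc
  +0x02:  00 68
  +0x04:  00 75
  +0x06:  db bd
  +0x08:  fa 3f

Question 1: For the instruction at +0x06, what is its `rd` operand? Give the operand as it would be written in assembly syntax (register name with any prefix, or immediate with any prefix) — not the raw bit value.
[06] db bd → 0xbddb
  op=0xbddb>>12=0xb ⇒ adi (RI)
  rd@[11:10]=0x3 ⇒ d
  imm@[9:0]=0x1db ⇒ $475

d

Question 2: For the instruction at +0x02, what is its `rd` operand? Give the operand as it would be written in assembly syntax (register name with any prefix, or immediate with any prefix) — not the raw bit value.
off 0x02: read 00 68 as little → 0x6800
  opcode bits[15:12]=0x6: decr/R
  rd: (w>>10)&0x3=0x2 → c

c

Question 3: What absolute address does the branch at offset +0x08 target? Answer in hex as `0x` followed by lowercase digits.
@+08  little-endian(fa 3f) = 0x3ffa
  top 4b → 0x3 → beq [J]
  imm: (w>>0)&0xfff=0xffa (s12→-6) → $-6
  target = base 0x9740 + off 0x08 + 2 + imm -6 = 0x9744

0x9744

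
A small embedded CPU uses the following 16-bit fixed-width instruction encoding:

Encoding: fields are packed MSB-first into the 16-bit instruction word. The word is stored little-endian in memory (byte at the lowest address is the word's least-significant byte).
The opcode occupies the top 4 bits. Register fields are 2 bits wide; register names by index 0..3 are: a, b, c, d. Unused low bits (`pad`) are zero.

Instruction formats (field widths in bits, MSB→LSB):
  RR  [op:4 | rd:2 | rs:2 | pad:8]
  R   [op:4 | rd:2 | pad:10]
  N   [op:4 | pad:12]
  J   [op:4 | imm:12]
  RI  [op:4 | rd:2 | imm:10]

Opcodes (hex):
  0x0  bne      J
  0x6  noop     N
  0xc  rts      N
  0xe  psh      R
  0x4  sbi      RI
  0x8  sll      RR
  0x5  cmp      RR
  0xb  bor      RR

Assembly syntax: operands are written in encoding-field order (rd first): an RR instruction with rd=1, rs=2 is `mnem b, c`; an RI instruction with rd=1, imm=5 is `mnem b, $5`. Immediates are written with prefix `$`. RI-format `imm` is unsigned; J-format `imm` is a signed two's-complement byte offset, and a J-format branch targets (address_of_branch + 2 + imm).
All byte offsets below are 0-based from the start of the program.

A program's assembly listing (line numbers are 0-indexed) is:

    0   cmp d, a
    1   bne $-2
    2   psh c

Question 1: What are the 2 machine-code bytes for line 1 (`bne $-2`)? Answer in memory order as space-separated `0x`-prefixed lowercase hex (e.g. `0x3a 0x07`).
line 1 (bne): pack op=0x0:4|imm=-2:12 = 0x0ffe; little→ fe 0f

0xfe 0x0f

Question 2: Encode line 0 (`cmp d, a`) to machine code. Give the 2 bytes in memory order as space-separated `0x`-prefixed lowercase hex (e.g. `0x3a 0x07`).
0x00 0x5c

L0: cmp op=0x5:4|rd=3:2|rs=0:2|pad=0:8 ⇒ 0x5c00 ⇒ little 00 5c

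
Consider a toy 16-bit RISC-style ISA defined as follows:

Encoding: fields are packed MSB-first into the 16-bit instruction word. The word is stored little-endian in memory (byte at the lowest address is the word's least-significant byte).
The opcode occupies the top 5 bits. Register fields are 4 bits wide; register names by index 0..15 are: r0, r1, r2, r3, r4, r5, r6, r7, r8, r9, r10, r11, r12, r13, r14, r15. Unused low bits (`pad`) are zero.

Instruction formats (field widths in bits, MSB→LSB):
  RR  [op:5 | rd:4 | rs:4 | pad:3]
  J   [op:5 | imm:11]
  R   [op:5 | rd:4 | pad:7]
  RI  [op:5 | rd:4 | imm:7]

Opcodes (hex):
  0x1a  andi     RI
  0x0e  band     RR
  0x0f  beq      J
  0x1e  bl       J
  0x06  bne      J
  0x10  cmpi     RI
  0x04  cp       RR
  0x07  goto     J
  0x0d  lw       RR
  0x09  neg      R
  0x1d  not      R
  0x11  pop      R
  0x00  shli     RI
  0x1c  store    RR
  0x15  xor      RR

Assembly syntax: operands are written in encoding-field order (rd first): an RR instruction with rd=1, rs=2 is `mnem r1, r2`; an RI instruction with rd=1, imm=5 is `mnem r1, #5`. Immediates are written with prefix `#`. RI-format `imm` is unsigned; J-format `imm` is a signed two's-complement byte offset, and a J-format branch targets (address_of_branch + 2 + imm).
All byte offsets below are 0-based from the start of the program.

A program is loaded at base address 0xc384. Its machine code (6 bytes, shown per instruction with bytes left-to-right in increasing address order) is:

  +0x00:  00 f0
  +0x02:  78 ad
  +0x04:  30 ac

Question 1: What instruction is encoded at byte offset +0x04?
off 0x04: read 30 ac as little → 0xac30
  opcode bits[15:11]=0x15: xor/RR
  rd: (w>>7)&0xf=0x8 → r8
  rs: (w>>3)&0xf=0x6 → r6

xor r8, r6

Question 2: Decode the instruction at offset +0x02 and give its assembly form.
+0x02: 78 ad ⇒ word 0xad78 (little)
  opcode bits[15:11]=0x15: xor/RR
  [10:7] rd=10 = r10
  [6:3] rs=15 = r15

xor r10, r15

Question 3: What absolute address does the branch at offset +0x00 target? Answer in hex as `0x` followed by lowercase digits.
0xc386

@+00  little-endian(00 f0) = 0xf000
  op=0xf000>>11=0x1e ⇒ bl (J)
  [10:0] imm=0 = #0
  target = base 0xc384 + off 0x00 + 2 + imm 0 = 0xc386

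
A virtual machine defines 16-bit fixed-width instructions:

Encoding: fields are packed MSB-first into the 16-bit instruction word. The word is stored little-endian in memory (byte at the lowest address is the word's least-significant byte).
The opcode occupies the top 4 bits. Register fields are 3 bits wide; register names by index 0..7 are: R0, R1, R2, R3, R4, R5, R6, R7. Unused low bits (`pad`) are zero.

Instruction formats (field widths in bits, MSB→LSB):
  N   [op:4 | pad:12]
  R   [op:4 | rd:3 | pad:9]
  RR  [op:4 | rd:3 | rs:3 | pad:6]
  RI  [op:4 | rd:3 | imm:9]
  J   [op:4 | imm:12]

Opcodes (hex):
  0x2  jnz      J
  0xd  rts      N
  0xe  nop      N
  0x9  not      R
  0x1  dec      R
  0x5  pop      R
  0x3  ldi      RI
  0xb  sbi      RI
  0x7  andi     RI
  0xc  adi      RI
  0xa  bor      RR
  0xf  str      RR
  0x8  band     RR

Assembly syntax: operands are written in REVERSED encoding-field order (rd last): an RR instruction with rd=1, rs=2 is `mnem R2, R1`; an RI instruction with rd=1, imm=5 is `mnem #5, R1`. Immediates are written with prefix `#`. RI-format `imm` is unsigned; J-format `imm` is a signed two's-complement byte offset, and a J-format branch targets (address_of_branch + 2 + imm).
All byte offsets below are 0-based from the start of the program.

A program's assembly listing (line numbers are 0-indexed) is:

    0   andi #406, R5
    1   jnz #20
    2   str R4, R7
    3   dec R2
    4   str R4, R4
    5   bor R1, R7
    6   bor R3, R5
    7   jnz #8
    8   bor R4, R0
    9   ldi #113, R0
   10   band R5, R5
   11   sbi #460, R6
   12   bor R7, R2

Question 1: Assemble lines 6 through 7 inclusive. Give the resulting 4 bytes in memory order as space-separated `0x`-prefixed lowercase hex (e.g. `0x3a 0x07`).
line 6 (bor): pack op=0xa:4|rd=5:3|rs=3:3|pad=0:6 = 0xaac0; little→ c0 aa
line 7 (jnz): pack op=0x2:4|imm=8:12 = 0x2008; little→ 08 20

0xc0 0xaa 0x08 0x20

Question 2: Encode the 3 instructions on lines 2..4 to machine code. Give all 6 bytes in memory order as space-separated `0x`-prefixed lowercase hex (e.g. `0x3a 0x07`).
2. str fields op=0xf:4|rd=7:3|rs=4:3|pad=0:6 → word ff00h → 00 ff
3. dec fields op=0x1:4|rd=2:3|pad=0:9 → word 1400h → 00 14
4. str fields op=0xf:4|rd=4:3|rs=4:3|pad=0:6 → word f900h → 00 f9

0x00 0xff 0x00 0x14 0x00 0xf9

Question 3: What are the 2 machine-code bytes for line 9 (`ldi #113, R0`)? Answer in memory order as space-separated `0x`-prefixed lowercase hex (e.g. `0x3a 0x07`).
line 9 (ldi): pack op=0x3:4|rd=0:3|imm=113:9 = 0x3071; little→ 71 30

0x71 0x30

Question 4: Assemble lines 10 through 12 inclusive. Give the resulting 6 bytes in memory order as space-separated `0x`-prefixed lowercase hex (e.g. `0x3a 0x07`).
line 10 (band): pack op=0x8:4|rd=5:3|rs=5:3|pad=0:6 = 0x8b40; little→ 40 8b
line 11 (sbi): pack op=0xb:4|rd=6:3|imm=460:9 = 0xbdcc; little→ cc bd
line 12 (bor): pack op=0xa:4|rd=2:3|rs=7:3|pad=0:6 = 0xa5c0; little→ c0 a5

0x40 0x8b 0xcc 0xbd 0xc0 0xa5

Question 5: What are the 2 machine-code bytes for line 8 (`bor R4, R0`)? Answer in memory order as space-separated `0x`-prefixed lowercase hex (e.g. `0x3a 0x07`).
0x00 0xa1

8. bor fields op=0xa:4|rd=0:3|rs=4:3|pad=0:6 → word a100h → 00 a1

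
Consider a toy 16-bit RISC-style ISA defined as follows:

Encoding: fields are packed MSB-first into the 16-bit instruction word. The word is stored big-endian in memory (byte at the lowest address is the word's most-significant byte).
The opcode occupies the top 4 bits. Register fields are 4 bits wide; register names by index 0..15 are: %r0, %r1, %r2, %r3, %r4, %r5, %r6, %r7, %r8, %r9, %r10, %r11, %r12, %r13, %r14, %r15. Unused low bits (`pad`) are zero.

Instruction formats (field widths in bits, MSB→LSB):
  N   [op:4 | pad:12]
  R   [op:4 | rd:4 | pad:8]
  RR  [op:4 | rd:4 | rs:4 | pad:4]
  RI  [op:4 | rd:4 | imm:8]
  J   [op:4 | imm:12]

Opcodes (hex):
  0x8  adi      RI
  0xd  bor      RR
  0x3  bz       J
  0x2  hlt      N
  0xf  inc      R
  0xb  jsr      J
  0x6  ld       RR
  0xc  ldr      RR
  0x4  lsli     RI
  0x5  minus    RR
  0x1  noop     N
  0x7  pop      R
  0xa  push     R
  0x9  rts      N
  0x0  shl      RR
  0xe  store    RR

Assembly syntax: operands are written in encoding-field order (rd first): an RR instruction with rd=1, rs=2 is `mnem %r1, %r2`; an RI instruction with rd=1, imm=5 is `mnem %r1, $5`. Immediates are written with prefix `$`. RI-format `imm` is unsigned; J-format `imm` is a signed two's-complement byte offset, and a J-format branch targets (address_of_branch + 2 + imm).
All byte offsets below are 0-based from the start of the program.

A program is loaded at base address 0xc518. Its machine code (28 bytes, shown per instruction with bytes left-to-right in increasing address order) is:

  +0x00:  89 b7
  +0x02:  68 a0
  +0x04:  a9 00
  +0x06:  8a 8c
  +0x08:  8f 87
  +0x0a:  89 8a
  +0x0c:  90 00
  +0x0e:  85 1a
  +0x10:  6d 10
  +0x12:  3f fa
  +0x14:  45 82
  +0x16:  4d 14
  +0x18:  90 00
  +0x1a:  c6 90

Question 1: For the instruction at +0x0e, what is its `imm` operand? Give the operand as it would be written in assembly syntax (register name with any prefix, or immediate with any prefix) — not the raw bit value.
+0x0e: 85 1a ⇒ word 0x851a (big)
  top 4b → 0x8 → adi [RI]
  [11:8] rd=5 = %r5
  [7:0] imm=26 = $26

$26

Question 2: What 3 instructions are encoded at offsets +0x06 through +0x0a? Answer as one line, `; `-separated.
adi %r10, $140; adi %r15, $135; adi %r9, $138

off 0x06: read 8a 8c as big → 0x8a8c
  op=0x8a8c>>12=0x8 ⇒ adi (RI)
  [11:8] rd=10 = %r10
  [7:0] imm=140 = $140
off 0x08: read 8f 87 as big → 0x8f87
  op=0x8f87>>12=0x8 ⇒ adi (RI)
  [11:8] rd=15 = %r15
  [7:0] imm=135 = $135
off 0x0a: read 89 8a as big → 0x898a
  op=0x898a>>12=0x8 ⇒ adi (RI)
  [11:8] rd=9 = %r9
  [7:0] imm=138 = $138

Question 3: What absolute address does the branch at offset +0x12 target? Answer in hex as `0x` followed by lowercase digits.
0xc526

+0x12: 3f fa ⇒ word 0x3ffa (big)
  op=0x3ffa>>12=0x3 ⇒ bz (J)
  imm@[11:0]=0xffa (s12→-6) ⇒ $-6
  target = base 0xc518 + off 0x12 + 2 + imm -6 = 0xc526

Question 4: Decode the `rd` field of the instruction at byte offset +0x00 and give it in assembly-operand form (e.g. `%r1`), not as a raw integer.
%r9

@+00  big-endian(89 b7) = 0x89b7
  op=0x89b7>>12=0x8 ⇒ adi (RI)
  rd: (w>>8)&0xf=0x9 → %r9
  imm: (w>>0)&0xff=0xb7 → $183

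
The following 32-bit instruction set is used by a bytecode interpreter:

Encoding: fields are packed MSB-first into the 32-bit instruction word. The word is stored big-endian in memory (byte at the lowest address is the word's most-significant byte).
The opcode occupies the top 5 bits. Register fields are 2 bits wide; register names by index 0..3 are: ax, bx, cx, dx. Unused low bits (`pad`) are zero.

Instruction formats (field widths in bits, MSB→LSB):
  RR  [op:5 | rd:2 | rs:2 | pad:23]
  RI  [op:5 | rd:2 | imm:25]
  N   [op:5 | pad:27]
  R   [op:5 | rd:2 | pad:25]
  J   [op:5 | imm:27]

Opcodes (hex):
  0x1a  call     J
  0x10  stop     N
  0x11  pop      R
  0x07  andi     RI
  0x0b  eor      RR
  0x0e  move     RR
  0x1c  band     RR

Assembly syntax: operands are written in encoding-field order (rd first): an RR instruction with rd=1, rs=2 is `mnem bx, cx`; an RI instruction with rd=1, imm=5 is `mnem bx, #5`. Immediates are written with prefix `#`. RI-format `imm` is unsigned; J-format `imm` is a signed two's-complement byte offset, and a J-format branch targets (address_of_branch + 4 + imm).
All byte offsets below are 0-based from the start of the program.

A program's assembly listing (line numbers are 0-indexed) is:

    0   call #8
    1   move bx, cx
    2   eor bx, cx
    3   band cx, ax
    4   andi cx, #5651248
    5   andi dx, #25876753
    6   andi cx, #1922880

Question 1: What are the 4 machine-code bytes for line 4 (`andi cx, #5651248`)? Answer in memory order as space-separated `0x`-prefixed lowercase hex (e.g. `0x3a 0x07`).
0x3c 0x56 0x3b 0x30

L4: andi op=0x7:5|rd=2:2|imm=5651248:25 ⇒ 0x3c563b30 ⇒ big 3c 56 3b 30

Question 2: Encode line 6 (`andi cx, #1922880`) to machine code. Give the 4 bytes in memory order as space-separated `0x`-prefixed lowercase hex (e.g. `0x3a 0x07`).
line 6 (andi): pack op=0x7:5|rd=2:2|imm=1922880:25 = 0x3c1d5740; big→ 3c 1d 57 40

0x3c 0x1d 0x57 0x40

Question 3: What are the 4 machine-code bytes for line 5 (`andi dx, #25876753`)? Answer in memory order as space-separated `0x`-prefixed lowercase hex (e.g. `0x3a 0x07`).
0x3f 0x8a 0xd9 0x11

line 5 (andi): pack op=0x7:5|rd=3:2|imm=25876753:25 = 0x3f8ad911; big→ 3f 8a d9 11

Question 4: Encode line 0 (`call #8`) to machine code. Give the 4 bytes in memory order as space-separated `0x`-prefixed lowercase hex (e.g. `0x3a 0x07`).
line 0 (call): pack op=0x1a:5|imm=8:27 = 0xd0000008; big→ d0 00 00 08

0xd0 0x00 0x00 0x08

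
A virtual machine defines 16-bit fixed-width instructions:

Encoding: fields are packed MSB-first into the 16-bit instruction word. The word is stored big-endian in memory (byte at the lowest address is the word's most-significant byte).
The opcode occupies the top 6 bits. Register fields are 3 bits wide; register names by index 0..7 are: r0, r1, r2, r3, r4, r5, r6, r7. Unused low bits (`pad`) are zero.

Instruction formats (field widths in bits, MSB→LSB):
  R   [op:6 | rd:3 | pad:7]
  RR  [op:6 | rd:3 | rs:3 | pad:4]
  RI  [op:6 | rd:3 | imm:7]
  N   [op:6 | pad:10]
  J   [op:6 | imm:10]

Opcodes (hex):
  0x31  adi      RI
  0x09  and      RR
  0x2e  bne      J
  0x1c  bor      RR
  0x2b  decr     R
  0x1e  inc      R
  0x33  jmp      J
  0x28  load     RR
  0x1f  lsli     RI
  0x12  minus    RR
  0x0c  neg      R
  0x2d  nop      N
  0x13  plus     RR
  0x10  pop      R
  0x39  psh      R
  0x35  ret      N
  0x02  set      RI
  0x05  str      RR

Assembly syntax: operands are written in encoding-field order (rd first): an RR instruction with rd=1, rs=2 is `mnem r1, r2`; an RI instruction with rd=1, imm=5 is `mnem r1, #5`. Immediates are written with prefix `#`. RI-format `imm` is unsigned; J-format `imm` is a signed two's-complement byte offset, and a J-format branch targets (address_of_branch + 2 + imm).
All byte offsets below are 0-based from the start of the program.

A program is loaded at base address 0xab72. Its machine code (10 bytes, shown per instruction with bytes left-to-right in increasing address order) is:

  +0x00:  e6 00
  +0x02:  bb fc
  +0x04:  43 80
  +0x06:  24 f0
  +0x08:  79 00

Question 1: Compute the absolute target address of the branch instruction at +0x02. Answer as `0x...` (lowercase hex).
@+02  big-endian(bb fc) = 0xbbfc
  op=0xbbfc>>10=0x2e ⇒ bne (J)
  [9:0] imm=1020 (s10→-4) = #-4
  target = base 0xab72 + off 0x02 + 2 + imm -4 = 0xab72

0xab72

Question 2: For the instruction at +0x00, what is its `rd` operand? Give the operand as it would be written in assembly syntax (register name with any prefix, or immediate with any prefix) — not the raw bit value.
+0x00: e6 00 ⇒ word 0xe600 (big)
  op=0xe600>>10=0x39 ⇒ psh (R)
  [9:7] rd=4 = r4

r4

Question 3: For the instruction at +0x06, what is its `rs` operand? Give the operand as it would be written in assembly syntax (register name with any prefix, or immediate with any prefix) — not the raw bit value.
r7

+0x06: 24 f0 ⇒ word 0x24f0 (big)
  opcode bits[15:10]=0x9: and/RR
  [9:7] rd=1 = r1
  [6:4] rs=7 = r7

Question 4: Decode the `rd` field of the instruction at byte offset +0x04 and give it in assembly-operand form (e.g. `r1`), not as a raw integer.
off 0x04: read 43 80 as big → 0x4380
  top 6b → 0x10 → pop [R]
  rd: (w>>7)&0x7=0x7 → r7

r7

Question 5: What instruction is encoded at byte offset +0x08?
[08] 79 00 → 0x7900
  opcode bits[15:10]=0x1e: inc/R
  rd@[9:7]=0x2 ⇒ r2

inc r2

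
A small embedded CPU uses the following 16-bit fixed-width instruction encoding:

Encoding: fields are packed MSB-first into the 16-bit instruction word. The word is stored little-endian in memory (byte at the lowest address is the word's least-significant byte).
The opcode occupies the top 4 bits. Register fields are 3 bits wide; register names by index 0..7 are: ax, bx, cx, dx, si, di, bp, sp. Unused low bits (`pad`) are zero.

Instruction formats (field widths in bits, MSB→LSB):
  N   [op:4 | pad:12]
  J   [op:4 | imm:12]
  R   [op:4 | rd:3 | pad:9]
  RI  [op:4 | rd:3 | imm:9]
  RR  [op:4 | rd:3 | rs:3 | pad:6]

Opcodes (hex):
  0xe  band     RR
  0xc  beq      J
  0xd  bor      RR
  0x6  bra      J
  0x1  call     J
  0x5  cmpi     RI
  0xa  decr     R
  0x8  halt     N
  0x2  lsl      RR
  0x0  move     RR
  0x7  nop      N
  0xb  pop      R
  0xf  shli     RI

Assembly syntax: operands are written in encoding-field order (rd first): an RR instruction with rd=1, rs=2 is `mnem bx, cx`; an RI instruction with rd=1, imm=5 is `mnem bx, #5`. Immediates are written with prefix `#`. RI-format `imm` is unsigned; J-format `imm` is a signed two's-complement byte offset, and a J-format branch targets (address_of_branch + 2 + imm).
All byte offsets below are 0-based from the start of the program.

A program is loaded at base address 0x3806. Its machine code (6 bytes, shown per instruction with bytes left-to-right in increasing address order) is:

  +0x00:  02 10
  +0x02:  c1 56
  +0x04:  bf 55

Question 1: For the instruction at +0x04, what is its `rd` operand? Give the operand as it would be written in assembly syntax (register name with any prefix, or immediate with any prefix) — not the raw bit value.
cx

[04] bf 55 → 0x55bf
  top 4b → 0x5 → cmpi [RI]
  rd: (w>>9)&0x7=0x2 → cx
  imm: (w>>0)&0x1ff=0x1bf → #447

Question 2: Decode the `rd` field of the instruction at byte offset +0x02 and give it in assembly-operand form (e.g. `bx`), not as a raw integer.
dx

+0x02: c1 56 ⇒ word 0x56c1 (little)
  top 4b → 0x5 → cmpi [RI]
  [11:9] rd=3 = dx
  [8:0] imm=193 = #193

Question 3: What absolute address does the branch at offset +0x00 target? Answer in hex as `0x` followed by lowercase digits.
[00] 02 10 → 0x1002
  top 4b → 0x1 → call [J]
  imm: (w>>0)&0xfff=0x2 → #2
  target = base 0x3806 + off 0x00 + 2 + imm 2 = 0x380a

0x380a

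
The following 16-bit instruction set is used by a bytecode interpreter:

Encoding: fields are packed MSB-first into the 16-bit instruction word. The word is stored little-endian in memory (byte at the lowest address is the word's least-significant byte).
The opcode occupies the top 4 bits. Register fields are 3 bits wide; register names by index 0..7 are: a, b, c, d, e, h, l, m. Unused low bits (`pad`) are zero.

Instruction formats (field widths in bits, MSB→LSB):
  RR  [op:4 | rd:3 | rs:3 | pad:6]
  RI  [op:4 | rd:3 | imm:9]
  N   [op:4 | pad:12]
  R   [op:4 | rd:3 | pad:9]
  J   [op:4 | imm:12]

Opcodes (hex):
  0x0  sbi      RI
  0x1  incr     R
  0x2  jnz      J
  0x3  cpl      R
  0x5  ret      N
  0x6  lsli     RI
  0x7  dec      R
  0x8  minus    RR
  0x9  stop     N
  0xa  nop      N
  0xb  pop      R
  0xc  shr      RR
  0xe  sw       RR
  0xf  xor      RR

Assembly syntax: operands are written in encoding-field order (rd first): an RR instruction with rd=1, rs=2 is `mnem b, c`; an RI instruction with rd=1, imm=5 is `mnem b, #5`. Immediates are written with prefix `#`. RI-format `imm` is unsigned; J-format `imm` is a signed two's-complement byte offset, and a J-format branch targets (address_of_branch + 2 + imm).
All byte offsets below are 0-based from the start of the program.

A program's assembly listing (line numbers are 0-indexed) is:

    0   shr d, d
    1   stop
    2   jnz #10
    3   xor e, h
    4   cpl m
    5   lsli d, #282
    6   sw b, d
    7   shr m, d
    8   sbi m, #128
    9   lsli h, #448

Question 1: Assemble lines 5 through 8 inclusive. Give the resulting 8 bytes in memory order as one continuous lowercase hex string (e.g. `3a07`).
line 5 (lsli): pack op=0x6:4|rd=3:3|imm=282:9 = 0x671a; little→ 1a 67
line 6 (sw): pack op=0xe:4|rd=1:3|rs=3:3|pad=0:6 = 0xe2c0; little→ c0 e2
line 7 (shr): pack op=0xc:4|rd=7:3|rs=3:3|pad=0:6 = 0xcec0; little→ c0 ce
line 8 (sbi): pack op=0x0:4|rd=7:3|imm=128:9 = 0x0e80; little→ 80 0e

1a67c0e2c0ce800e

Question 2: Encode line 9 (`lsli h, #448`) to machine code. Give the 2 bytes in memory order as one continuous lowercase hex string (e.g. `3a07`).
c06b

line 9 (lsli): pack op=0x6:4|rd=5:3|imm=448:9 = 0x6bc0; little→ c0 6b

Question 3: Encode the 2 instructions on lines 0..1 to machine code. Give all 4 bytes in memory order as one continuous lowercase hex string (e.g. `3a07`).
c0c60090

0. shr fields op=0xc:4|rd=3:3|rs=3:3|pad=0:6 → word c6c0h → c0 c6
1. stop fields op=0x9:4|pad=0:12 → word 9000h → 00 90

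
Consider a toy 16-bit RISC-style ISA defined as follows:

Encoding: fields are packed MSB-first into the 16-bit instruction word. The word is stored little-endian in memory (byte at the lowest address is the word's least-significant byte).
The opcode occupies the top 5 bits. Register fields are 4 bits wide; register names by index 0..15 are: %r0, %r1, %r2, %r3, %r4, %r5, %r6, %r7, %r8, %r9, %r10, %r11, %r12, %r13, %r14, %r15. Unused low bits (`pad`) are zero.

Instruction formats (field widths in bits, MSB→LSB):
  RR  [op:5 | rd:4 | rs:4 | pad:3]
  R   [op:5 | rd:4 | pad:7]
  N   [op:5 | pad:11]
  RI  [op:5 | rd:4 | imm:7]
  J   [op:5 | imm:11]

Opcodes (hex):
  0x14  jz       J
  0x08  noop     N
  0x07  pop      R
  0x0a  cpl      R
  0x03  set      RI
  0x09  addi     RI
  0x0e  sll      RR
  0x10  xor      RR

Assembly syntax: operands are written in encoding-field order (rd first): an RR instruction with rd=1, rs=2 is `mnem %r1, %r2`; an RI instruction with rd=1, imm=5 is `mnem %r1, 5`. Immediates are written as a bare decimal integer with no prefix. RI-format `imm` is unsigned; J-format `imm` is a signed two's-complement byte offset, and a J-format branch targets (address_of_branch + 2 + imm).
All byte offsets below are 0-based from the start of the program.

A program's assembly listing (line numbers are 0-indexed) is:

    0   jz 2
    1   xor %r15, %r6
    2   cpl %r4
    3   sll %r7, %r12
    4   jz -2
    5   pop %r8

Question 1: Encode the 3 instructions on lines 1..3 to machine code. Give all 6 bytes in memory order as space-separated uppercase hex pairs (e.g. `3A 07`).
B0 87 00 52 E0 73

L1: xor op=0x10:5|rd=15:4|rs=6:4|pad=0:3 ⇒ 0x87b0 ⇒ little b0 87
L2: cpl op=0xa:5|rd=4:4|pad=0:7 ⇒ 0x5200 ⇒ little 00 52
L3: sll op=0xe:5|rd=7:4|rs=12:4|pad=0:3 ⇒ 0x73e0 ⇒ little e0 73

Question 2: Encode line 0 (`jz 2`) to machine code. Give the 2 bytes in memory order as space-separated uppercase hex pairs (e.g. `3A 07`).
02 A0

line 0 (jz): pack op=0x14:5|imm=2:11 = 0xa002; little→ 02 a0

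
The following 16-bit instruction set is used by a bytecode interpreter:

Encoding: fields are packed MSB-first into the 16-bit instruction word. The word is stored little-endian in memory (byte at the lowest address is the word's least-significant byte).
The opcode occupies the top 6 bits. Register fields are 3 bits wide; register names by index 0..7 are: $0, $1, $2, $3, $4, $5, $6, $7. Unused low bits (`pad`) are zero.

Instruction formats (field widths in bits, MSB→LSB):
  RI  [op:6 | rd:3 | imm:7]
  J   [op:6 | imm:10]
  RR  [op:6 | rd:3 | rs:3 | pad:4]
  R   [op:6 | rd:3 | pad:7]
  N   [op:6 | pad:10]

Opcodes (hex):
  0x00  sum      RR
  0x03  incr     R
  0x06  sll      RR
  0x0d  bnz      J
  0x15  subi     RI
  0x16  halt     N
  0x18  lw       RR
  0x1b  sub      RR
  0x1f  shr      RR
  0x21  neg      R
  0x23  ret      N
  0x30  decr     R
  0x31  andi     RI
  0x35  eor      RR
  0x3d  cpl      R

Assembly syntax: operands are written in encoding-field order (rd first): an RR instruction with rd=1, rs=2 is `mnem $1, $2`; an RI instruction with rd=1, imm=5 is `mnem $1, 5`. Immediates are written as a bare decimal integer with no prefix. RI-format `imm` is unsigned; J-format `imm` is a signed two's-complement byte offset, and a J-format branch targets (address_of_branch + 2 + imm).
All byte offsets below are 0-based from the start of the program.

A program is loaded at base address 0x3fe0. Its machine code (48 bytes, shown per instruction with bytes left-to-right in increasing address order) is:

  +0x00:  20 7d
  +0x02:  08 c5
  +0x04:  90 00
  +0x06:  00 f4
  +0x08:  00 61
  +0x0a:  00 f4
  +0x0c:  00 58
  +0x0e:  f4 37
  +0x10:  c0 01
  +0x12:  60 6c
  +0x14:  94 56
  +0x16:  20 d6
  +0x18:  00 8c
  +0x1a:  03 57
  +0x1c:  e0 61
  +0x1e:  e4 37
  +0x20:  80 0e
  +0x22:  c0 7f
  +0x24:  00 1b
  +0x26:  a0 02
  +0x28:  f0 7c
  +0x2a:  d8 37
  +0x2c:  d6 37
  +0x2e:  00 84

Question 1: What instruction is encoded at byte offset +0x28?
shr $1, $7

[28] f0 7c → 0x7cf0
  op=0x7cf0>>10=0x1f ⇒ shr (RR)
  rd@[9:7]=0x1 ⇒ $1
  rs@[6:4]=0x7 ⇒ $7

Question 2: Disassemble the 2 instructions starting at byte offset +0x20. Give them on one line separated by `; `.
[20] 80 0e → 0x0e80
  op=0x0e80>>10=0x3 ⇒ incr (R)
  rd: (w>>7)&0x7=0x5 → $5
[22] c0 7f → 0x7fc0
  op=0x7fc0>>10=0x1f ⇒ shr (RR)
  rd: (w>>7)&0x7=0x7 → $7
  rs: (w>>4)&0x7=0x4 → $4

incr $5; shr $7, $4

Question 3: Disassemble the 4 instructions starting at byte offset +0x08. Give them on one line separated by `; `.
lw $2, $0; cpl $0; halt; bnz -12

off 0x08: read 00 61 as little → 0x6100
  op=0x6100>>10=0x18 ⇒ lw (RR)
  rd@[9:7]=0x2 ⇒ $2
  rs@[6:4]=0x0 ⇒ $0
off 0x0a: read 00 f4 as little → 0xf400
  op=0xf400>>10=0x3d ⇒ cpl (R)
  rd@[9:7]=0x0 ⇒ $0
off 0x0c: read 00 58 as little → 0x5800
  op=0x5800>>10=0x16 ⇒ halt (N)
off 0x0e: read f4 37 as little → 0x37f4
  op=0x37f4>>10=0xd ⇒ bnz (J)
  imm@[9:0]=0x3f4 (s10→-12) ⇒ -12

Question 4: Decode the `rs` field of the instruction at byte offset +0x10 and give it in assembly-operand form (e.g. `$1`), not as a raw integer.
$4

[10] c0 01 → 0x01c0
  opcode bits[15:10]=0x0: sum/RR
  [9:7] rd=3 = $3
  [6:4] rs=4 = $4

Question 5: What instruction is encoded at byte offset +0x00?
shr $2, $2

off 0x00: read 20 7d as little → 0x7d20
  opcode bits[15:10]=0x1f: shr/RR
  rd: (w>>7)&0x7=0x2 → $2
  rs: (w>>4)&0x7=0x2 → $2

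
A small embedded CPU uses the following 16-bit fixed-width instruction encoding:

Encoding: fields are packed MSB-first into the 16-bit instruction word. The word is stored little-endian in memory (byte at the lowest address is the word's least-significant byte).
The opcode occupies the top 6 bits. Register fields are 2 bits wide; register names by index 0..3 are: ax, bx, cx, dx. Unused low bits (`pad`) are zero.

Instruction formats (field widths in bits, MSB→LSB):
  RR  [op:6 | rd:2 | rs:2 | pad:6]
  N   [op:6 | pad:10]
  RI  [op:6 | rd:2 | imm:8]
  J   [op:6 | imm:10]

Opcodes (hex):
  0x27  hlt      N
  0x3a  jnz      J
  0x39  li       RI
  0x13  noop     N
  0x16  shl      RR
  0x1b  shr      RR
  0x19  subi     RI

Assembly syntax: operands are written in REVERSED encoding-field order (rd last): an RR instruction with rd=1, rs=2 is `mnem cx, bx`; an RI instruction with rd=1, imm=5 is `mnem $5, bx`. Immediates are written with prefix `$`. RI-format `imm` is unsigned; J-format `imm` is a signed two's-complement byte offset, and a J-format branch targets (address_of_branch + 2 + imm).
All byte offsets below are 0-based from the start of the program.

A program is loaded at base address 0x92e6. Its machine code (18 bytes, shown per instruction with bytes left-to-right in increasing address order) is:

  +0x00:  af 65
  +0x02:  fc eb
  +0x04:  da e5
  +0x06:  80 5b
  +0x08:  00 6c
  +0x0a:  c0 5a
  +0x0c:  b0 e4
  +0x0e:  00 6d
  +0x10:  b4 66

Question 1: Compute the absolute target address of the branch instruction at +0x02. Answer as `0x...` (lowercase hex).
0x92e6

off 0x02: read fc eb as little → 0xebfc
  opcode bits[15:10]=0x3a: jnz/J
  [9:0] imm=1020 (s10→-4) = $-4
  target = base 0x92e6 + off 0x02 + 2 + imm -4 = 0x92e6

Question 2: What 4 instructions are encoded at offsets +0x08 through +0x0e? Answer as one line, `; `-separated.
off 0x08: read 00 6c as little → 0x6c00
  top 6b → 0x1b → shr [RR]
  [9:8] rd=0 = ax
  [7:6] rs=0 = ax
off 0x0a: read c0 5a as little → 0x5ac0
  top 6b → 0x16 → shl [RR]
  [9:8] rd=2 = cx
  [7:6] rs=3 = dx
off 0x0c: read b0 e4 as little → 0xe4b0
  top 6b → 0x39 → li [RI]
  [9:8] rd=0 = ax
  [7:0] imm=176 = $176
off 0x0e: read 00 6d as little → 0x6d00
  top 6b → 0x1b → shr [RR]
  [9:8] rd=1 = bx
  [7:6] rs=0 = ax

shr ax, ax; shl dx, cx; li $176, ax; shr ax, bx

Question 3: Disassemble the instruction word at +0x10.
@+10  little-endian(b4 66) = 0x66b4
  top 6b → 0x19 → subi [RI]
  rd: (w>>8)&0x3=0x2 → cx
  imm: (w>>0)&0xff=0xb4 → $180

subi $180, cx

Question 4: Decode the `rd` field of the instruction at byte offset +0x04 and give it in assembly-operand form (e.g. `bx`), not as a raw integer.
bx

@+04  little-endian(da e5) = 0xe5da
  top 6b → 0x39 → li [RI]
  [9:8] rd=1 = bx
  [7:0] imm=218 = $218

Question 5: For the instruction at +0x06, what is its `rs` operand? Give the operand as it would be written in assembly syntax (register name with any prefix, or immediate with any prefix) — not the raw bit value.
+0x06: 80 5b ⇒ word 0x5b80 (little)
  opcode bits[15:10]=0x16: shl/RR
  rd: (w>>8)&0x3=0x3 → dx
  rs: (w>>6)&0x3=0x2 → cx

cx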